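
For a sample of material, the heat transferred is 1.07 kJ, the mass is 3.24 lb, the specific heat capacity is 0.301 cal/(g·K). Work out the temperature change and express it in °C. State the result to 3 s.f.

Solving Q = m·c·ΔT for ΔT: ΔT = Q/(m·c).
Q = 1.07 kJ = 1070 J; m = 3.24 lb = 1.470 kg; c = 0.301 cal/(g·K) = 1259 J/(kg·K).
ΔT = 0.5781 K
Since 1 °C = 1 K, 0.5781 °C.

0.578 °C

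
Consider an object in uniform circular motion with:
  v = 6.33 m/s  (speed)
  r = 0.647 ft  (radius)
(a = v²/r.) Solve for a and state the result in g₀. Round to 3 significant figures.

a is given directly by: a = v²/r.
v = 6.33 m/s; r = 0.647 ft = 0.1972 m.
a = 203.2 m/s²
203.2 m/s² × (1 g₀ / 9.807 m/s²) = 20.72 g₀

20.7 g₀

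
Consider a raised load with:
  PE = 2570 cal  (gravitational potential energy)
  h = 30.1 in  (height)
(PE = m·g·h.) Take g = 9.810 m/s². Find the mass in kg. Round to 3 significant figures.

Rearranging: m = PE/(g·h).
PE = 2570 cal = 10753 J; h = 30.1 in = 0.7645 m; g = 9.810 m/s².
m = 1434 kg

1430 kg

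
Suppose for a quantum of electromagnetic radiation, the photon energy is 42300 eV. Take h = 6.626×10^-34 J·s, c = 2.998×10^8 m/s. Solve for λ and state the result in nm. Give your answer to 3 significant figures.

0.0293 nm

Rearranging: λ = hc/E.
E = 42300 eV = 6.777×10^-15 J; h = 6.626×10^-34 J·s; c = 2.998×10^8 m/s.
λ = 2.931×10^-11 m
2.931×10^-11 m × (1 nm / 1.000×10^-9 m) = 0.02931 nm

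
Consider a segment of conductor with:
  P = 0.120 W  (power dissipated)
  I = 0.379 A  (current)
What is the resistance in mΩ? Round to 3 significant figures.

835 mΩ

Rearranging: R = P/I².
P = 0.120 W; I = 0.379 A.
R = 0.8354 Ω
0.8354 Ω × (1 mΩ / 0.001000 Ω) = 835.4 mΩ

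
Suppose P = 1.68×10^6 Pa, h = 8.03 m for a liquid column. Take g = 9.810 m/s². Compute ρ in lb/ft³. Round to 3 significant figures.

1330 lb/ft³

Rearranging P = ρ·g·h for ρ: ρ = P/(g·h).
P = 1.68×10^6 Pa; h = 8.03 m; g = 9.810 m/s².
ρ = 21327 kg/m³
21327 kg/m³ × (1 lb/ft³ / 16.02 kg/m³) = 1331 lb/ft³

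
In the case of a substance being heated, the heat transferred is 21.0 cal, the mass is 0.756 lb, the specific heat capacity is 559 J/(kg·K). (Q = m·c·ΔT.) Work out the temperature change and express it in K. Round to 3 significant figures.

Rearranging Q = m·c·ΔT for ΔT: ΔT = Q/(m·c).
Q = 21.0 cal = 87.86 J; m = 0.756 lb = 0.3429 kg; c = 559 J/(kg·K).
ΔT = 0.4584 K

0.458 K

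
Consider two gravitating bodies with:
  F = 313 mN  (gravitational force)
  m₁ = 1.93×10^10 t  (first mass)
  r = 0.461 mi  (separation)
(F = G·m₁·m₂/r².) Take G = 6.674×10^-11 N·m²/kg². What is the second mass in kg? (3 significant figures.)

Rearranging: m₂ = F·r²/(G·m₁).
F = 313 mN = 0.3130 N; m₁ = 1.93×10^10 t = 1.930×10^13 kg; r = 0.461 mi = 741.9 m; G = 6.674×10^-11 N·m²/kg².
m₂ = 133.8 kg

134 kg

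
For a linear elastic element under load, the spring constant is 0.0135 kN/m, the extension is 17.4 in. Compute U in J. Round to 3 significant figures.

1.32 J

U is given directly by: U = ½kx².
k = 0.0135 kN/m = 13.50 N/m; x = 17.4 in = 0.4420 m.
U = 1.318 J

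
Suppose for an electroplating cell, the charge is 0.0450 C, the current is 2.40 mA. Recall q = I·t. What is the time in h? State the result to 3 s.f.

Solving q = I·t for t: t = q/I.
q = 0.0450 C; I = 2.40 mA = 0.002400 A.
t = 18.75 s
18.75 s × (1 h / 3600 s) = 0.005208 h

0.00521 h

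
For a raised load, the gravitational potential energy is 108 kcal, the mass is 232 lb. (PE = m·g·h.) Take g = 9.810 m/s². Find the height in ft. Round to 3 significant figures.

1440 ft

Solving PE = m·g·h for h: h = PE/(m·g).
PE = 108 kcal = 4.519×10^5 J; m = 232 lb = 105.2 kg; g = 9.810 m/s².
h = 437.7 m
437.7 m × (1 ft / 0.3048 m) = 1436 ft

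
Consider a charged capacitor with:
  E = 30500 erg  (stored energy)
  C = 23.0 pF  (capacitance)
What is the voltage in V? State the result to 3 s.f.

Rearranging E = ½C·V² for V: V = √(2E/C).
E = 30500 erg = 0.003050 J; C = 23.0 pF = 2.300×10^-11 F.
V = 16285 V

16300 V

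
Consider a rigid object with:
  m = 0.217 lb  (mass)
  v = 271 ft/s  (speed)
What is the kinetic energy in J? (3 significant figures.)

336 J

Directly: KE = ½mv².
m = 0.217 lb = 0.09843 kg; v = 271 ft/s = 82.60 m/s.
KE = 335.8 J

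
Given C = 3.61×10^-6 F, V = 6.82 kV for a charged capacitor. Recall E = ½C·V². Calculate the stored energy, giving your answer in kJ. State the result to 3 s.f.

Directly: E = ½CV².
C = 3.61×10^-6 F; V = 6.82 kV = 6820 V.
E = 83.95 J
83.95 J × (1 kJ / 1000 J) = 0.08395 kJ

0.0840 kJ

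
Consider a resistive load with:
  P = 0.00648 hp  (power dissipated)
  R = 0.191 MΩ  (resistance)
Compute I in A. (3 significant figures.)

Solving P = I²R for I: I = √(P/R).
P = 0.00648 hp = 4.832 W; R = 0.191 MΩ = 1.910×10^5 Ω.
I = 0.005030 A

0.00503 A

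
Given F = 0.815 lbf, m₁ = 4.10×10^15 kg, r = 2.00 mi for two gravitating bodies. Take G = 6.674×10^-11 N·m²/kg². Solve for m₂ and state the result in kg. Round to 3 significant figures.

From Newton's law of gravitation: m₂ = F·r²/(G·m₁).
F = 0.815 lbf = 3.625 N; m₁ = 4.10×10^15 kg; r = 2.00 mi = 3219 m; G = 6.674×10^-11 N·m²/kg².
m₂ = 137.3 kg

137 kg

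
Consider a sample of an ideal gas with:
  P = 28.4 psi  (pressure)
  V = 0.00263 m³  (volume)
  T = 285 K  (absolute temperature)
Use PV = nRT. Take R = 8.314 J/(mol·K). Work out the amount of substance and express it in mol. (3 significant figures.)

Solving PV = nRT for n: n = PV/(RT).
P = 28.4 psi = 1.958×10^5 Pa; V = 0.00263 m³; T = 285 K; R = 8.314 J/(mol·K).
n = 0.2173 mol

0.217 mol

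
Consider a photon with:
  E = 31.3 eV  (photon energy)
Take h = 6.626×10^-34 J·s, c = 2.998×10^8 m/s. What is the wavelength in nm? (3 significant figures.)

Rearranging: λ = hc/E.
E = 31.3 eV = 5.015×10^-18 J; h = 6.626×10^-34 J·s; c = 2.998×10^8 m/s.
λ = 3.961×10^-8 m
3.961×10^-8 m × (1 nm / 1.000×10^-9 m) = 39.61 nm

39.6 nm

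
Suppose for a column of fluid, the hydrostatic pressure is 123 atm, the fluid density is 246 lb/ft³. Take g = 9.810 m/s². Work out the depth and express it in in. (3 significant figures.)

Rearranging: h = P/(ρ·g).
P = 123 atm = 1.246×10^7 Pa; ρ = 246 lb/ft³ = 3941 kg/m³; g = 9.810 m/s².
h = 322.4 m
322.4 m × (1 in / 0.02540 m) = 12693 in

12700 in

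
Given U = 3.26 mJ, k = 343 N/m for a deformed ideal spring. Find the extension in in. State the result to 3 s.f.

Solving U = ½k·x² for x: x = √(2U/k).
U = 3.26 mJ = 0.003260 J; k = 343 N/m.
x = 0.004360 m
0.004360 m × (1 in / 0.02540 m) = 0.1716 in

0.172 in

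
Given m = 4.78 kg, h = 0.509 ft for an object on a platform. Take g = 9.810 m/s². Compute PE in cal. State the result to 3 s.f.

PE is given directly by: PE = mgh.
m = 4.78 kg; h = 0.509 ft = 0.1551 m; g = 9.810 m/s².
PE = 7.275 J  (the unit combination reduces to kg·m²/s² = J)
7.275 J × (1 cal / 4.184 J) = 1.739 cal

1.74 cal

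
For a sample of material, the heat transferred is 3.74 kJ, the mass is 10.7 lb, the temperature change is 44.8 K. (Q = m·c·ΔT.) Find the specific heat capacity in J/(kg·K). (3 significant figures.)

17.2 J/(kg·K)

Rearranging: c = Q/(m·ΔT).
Q = 3.74 kJ = 3740 J; m = 10.7 lb = 4.853 kg; ΔT = 44.8 K.
c = 17.20 J/(kg·K)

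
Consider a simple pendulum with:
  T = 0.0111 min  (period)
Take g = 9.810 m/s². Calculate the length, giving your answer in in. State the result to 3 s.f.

Solving T = 2π√(L/g) for L: L = g·(T/2π)².
T = 0.0111 min = 0.6660 s; g = 9.810 m/s².
L = 0.1102 m
0.1102 m × (1 in / 0.02540 m) = 4.339 in

4.34 in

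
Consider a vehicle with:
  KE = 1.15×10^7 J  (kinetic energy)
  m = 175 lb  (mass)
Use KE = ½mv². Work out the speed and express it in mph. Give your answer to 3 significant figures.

1200 mph

Rearranging: v = √(2·KE/m).
KE = 1.15×10^7 J; m = 175 lb = 79.38 kg.
v = 538.3 m/s
538.3 m/s × (1 mph / 0.4470 m/s) = 1204 mph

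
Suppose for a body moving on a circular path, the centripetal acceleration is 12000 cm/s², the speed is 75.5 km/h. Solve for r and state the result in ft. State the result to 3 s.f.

Solving a = v²/r for r: r = v²/a.
a = 12000 cm/s² = 120.0 m/s²; v = 75.5 km/h = 20.97 m/s.
r = 3.665 m
3.665 m × (1 ft / 0.3048 m) = 12.03 ft

12.0 ft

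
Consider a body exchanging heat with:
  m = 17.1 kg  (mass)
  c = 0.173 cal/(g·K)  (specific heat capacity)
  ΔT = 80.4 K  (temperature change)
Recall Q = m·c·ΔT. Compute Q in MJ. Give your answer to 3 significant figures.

Directly: Q = mcΔT.
m = 17.1 kg; c = 0.173 cal/(g·K) = 723.8 J/(kg·K); ΔT = 80.4 K.
Q = 9.952×10^5 J
9.952×10^5 J × (1 MJ / 1.000×10^6 J) = 0.9952 MJ

0.995 MJ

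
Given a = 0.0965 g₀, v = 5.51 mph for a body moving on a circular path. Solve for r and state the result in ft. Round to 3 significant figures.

Rearranging a = v²/r for r: r = v²/a.
a = 0.0965 g₀ = 0.9463 m/s²; v = 5.51 mph = 2.463 m/s.
r = 6.411 m
6.411 m × (1 ft / 0.3048 m) = 21.03 ft

21.0 ft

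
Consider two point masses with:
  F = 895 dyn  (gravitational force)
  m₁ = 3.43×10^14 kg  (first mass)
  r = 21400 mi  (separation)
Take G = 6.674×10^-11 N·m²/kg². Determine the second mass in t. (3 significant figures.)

4.64×10^5 t

Rearranging F = G·m₁·m₂/r² for m₂: m₂ = F·r²/(G·m₁).
F = 895 dyn = 0.008950 N; m₁ = 3.43×10^14 kg; r = 21400 mi = 3.444×10^7 m; G = 6.674×10^-11 N·m²/kg².
m₂ = 4.637×10^8 kg
4.637×10^8 kg × (1 t / 1000 kg) = 4.637×10^5 t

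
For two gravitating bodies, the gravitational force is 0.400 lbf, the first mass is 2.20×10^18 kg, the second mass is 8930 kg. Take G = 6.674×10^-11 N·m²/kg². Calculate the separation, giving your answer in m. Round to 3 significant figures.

8.58×10^5 m

Rearranging F = G·m₁·m₂/r² for r: r = √(G·m₁m₂/F).
F = 0.400 lbf = 1.779 N; m₁ = 2.20×10^18 kg; m₂ = 8930 kg; G = 6.674×10^-11 N·m²/kg².
r = 8.584×10^5 m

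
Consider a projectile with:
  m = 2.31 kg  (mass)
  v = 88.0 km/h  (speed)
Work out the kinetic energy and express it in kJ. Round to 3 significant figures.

Directly: KE = ½mv².
m = 2.31 kg; v = 88.0 km/h = 24.44 m/s.
KE = 690.1 J
690.1 J × (1 kJ / 1000 J) = 0.6901 kJ

0.690 kJ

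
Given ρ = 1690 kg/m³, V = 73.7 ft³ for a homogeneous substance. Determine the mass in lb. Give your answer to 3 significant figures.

7780 lb

Rearranging: m = ρV.
ρ = 1690 kg/m³; V = 73.7 ft³ = 2.087 m³.
m = 3527 kg
3527 kg × (1 lb / 0.4536 kg) = 7776 lb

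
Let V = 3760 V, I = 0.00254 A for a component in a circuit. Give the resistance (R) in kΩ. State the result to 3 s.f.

1480 kΩ

Rearranging V = I·R for R: R = V/I.
V = 3760 V; I = 0.00254 A.
R = 1.480×10^6 Ω
1.480×10^6 Ω × (1 kΩ / 1000 Ω) = 1480 kΩ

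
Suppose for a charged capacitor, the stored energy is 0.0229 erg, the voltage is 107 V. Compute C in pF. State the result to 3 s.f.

Rearranging: C = 2E/V².
E = 0.0229 erg = 2.290×10^-9 J; V = 107 V.
C = 4.000×10^-13 F
4.000×10^-13 F × (1 pF / 1.000×10^-12 F) = 0.4000 pF

0.400 pF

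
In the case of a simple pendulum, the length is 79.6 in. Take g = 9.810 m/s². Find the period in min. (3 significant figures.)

0.0475 min

T is given directly by: T = 2π√(L/g).
L = 79.6 in = 2.022 m; g = 9.810 m/s².
T = 2.852 s
2.852 s × (1 min / 60.00 s) = 0.04754 min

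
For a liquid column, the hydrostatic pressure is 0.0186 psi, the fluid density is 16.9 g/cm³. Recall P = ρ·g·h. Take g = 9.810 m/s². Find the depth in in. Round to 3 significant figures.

Solving P = ρ·g·h for h: h = P/(ρ·g).
P = 0.0186 psi = 128.2 Pa; ρ = 16.9 g/cm³ = 16900 kg/m³; g = 9.810 m/s².
h = 7.735×10^-4 m
7.735×10^-4 m × (1 in / 0.02540 m) = 0.03045 in

0.0305 in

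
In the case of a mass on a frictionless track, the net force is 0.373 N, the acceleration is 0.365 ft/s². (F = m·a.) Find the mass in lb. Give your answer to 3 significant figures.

Rearranging F = m·a for m: m = F/a.
F = 0.373 N; a = 0.365 ft/s² = 0.1113 m/s².
m = 3.353 kg
3.353 kg × (1 lb / 0.4536 kg) = 7.392 lb

7.39 lb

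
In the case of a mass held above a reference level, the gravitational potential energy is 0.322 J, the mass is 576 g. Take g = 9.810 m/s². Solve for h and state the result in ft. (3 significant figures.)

Rearranging: h = PE/(m·g).
PE = 0.322 J; m = 576 g = 0.5760 kg; g = 9.810 m/s².
h = 0.05699 m
0.05699 m × (1 ft / 0.3048 m) = 0.1870 ft

0.187 ft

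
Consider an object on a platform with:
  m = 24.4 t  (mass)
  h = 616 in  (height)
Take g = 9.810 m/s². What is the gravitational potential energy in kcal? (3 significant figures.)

Directly: PE = mgh.
m = 24.4 t = 24400 kg; h = 616 in = 15.65 m; g = 9.810 m/s².
PE = 3.745×10^6 J
3.745×10^6 J × (1 kcal / 4184 J) = 895.1 kcal

895 kcal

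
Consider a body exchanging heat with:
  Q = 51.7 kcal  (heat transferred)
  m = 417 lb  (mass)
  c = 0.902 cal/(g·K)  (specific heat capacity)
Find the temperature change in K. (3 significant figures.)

0.303 K

Solving Q = m·c·ΔT for ΔT: ΔT = Q/(m·c).
Q = 51.7 kcal = 2.163×10^5 J; m = 417 lb = 189.1 kg; c = 0.902 cal/(g·K) = 3774 J/(kg·K).
ΔT = 0.3030 K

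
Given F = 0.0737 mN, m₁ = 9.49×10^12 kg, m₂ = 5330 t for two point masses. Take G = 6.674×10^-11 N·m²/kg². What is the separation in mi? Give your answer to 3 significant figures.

Rearranging: r = √(G·m₁m₂/F).
F = 0.0737 mN = 7.370×10^-5 N; m₁ = 9.49×10^12 kg; m₂ = 5330 t = 5.330×10^6 kg; G = 6.674×10^-11 N·m²/kg².
r = 6.768×10^6 m
6.768×10^6 m × (1 mi / 1609 m) = 4205 mi

4210 mi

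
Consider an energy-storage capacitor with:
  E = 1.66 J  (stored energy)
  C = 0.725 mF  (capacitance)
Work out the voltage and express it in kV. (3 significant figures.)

Rearranging: V = √(2E/C).
E = 1.66 J; C = 0.725 mF = 7.250×10^-4 F.
V = 67.67 V  (the unit combination reduces to kg·m²/(A·s³) = V)
67.67 V × (1 kV / 1000 V) = 0.06767 kV

0.0677 kV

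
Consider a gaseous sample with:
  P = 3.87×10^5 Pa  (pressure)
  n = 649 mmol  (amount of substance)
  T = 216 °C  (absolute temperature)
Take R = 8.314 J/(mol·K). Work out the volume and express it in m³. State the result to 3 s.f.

0.00682 m³

From the ideal-gas law: V = nRT/P.
P = 3.87×10^5 Pa; n = 649 mmol = 0.6490 mol; T = 216 °C = 489.1 K; R = 8.314 J/(mol·K).
V = 0.006820 m³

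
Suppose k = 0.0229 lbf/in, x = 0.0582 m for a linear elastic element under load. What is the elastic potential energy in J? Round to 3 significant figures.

Directly: U = ½kx².
k = 0.0229 lbf/in = 4.010 N/m; x = 0.0582 m.
U = 0.006792 J  (the unit combination reduces to kg·m²/s² = J)

0.00679 J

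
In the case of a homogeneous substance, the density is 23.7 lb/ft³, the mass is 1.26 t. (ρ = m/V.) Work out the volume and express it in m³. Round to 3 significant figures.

3.32 m³

Rearranging: V = m/ρ.
ρ = 23.7 lb/ft³ = 379.6 kg/m³; m = 1.26 t = 1260 kg.
V = 3.319 m³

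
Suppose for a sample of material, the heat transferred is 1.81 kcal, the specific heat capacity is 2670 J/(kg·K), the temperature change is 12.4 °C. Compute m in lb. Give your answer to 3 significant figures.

0.504 lb

Solving Q = m·c·ΔT for m: m = Q/(c·ΔT).
Q = 1.81 kcal = 7573 J; c = 2670 J/(kg·K); ΔT = 12.4 °C = 12.40 K.
m = 0.2287 kg
0.2287 kg × (1 lb / 0.4536 kg) = 0.5043 lb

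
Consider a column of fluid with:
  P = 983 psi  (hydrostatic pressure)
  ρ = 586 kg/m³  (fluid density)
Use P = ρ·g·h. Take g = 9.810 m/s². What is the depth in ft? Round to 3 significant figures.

Rearranging P = ρ·g·h for h: h = P/(ρ·g).
P = 983 psi = 6.778×10^6 Pa; ρ = 586 kg/m³; g = 9.810 m/s².
h = 1179 m
1179 m × (1 ft / 0.3048 m) = 3868 ft

3870 ft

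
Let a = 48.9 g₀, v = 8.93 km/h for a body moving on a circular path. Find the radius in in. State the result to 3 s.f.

Solving a = v²/r for r: r = v²/a.
a = 48.9 g₀ = 479.5 m/s²; v = 8.93 km/h = 2.481 m/s.
r = 0.01283 m
0.01283 m × (1 in / 0.02540 m) = 0.5052 in

0.505 in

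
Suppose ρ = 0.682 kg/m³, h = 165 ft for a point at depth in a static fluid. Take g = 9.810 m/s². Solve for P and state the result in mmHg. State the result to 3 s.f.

2.52 mmHg

Directly: P = ρgh.
ρ = 0.682 kg/m³; h = 165 ft = 50.29 m; g = 9.810 m/s².
P = 336.5 Pa
336.5 Pa × (1 mmHg / 133.3 Pa) = 2.524 mmHg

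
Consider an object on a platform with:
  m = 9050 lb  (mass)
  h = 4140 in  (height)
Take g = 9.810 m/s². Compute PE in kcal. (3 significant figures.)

Directly: PE = mgh.
m = 9050 lb = 4105 kg; h = 4140 in = 105.2 m; g = 9.810 m/s².
PE = 4.235×10^6 J  (the unit combination reduces to kg·m²/s² = J)
4.235×10^6 J × (1 kcal / 4184 J) = 1012 kcal

1010 kcal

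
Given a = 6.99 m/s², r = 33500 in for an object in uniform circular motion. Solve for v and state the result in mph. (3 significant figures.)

173 mph

Rearranging a = v²/r for v: v = √(a·r).
a = 6.99 m/s²; r = 33500 in = 850.9 m.
v = 77.12 m/s
77.12 m/s × (1 mph / 0.4470 m/s) = 172.5 mph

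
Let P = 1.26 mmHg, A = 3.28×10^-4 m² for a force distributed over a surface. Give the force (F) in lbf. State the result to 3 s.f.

Rearranging P = F/A for F: F = P·A.
P = 1.26 mmHg = 168.0 Pa; A = 3.28×10^-4 m².
F = 0.05510 N
0.05510 N × (1 lbf / 4.448 N) = 0.01239 lbf

0.0124 lbf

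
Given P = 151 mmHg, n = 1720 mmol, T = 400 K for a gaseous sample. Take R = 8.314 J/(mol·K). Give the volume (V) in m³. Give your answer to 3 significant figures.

Rearranging PV = nRT for V: V = nRT/P.
P = 151 mmHg = 20132 Pa; n = 1720 mmol = 1.720 mol; T = 400 K; R = 8.314 J/(mol·K).
V = 0.2841 m³

0.284 m³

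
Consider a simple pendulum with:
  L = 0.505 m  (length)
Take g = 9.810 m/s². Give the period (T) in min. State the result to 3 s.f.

0.0238 min

Directly: T = 2π√(L/g).
L = 0.505 m; g = 9.810 m/s².
T = 1.426 s
1.426 s × (1 min / 60.00 s) = 0.02376 min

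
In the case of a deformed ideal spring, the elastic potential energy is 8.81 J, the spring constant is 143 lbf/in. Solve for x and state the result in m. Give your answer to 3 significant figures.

Rearranging U = ½k·x² for x: x = √(2U/k).
U = 8.81 J; k = 143 lbf/in = 25043 N/m.
x = 0.02653 m

0.0265 m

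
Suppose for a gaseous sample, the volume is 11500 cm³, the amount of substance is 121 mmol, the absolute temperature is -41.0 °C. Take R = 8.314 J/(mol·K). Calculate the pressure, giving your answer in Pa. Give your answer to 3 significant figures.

Directly: P = nRT/V.
V = 11500 cm³ = 0.01150 m³; n = 121 mmol = 0.1210 mol; T = -41.0 °C = 232.1 K; R = 8.314 J/(mol·K).
P = 20308 Pa  (the unit combination reduces to kg/(m·s²) = Pa)

20300 Pa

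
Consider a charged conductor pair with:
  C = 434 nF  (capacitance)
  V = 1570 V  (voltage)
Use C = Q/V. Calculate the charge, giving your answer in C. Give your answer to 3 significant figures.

Rearranging: Q = CV.
C = 434 nF = 4.340×10^-7 F; V = 1570 V.
Q = 6.814×10^-4 C

6.81×10^-4 C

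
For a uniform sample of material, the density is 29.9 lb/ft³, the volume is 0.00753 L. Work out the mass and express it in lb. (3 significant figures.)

0.00795 lb

Rearranging ρ = m/V for m: m = ρV.
ρ = 29.9 lb/ft³ = 479.0 kg/m³; V = 0.00753 L = 7.530×10^-6 m³.
m = 0.003607 kg
0.003607 kg × (1 lb / 0.4536 kg) = 0.007951 lb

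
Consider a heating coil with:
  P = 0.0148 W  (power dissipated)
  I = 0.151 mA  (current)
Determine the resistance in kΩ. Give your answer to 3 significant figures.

Rearranging P = I²R for R: R = P/I².
P = 0.0148 W; I = 0.151 mA = 1.510×10^-4 A.
R = 6.491×10^5 Ω
6.491×10^5 Ω × (1 kΩ / 1000 Ω) = 649.1 kΩ

649 kΩ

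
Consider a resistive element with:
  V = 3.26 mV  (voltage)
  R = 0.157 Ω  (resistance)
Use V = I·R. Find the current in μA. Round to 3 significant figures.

From Ohm's law: I = V/R.
V = 3.26 mV = 0.003260 V; R = 0.157 Ω.
I = 0.02076 A
0.02076 A × (1 μA / 1.000×10^-6 A) = 20764 μA

20800 μA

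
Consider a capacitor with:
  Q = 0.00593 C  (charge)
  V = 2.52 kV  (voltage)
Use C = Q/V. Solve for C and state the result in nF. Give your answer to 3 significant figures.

2350 nF

C is given directly by: C = Q/V.
Q = 0.00593 C; V = 2.52 kV = 2520 V.
C = 2.353×10^-6 F
2.353×10^-6 F × (1 nF / 1.000×10^-9 F) = 2353 nF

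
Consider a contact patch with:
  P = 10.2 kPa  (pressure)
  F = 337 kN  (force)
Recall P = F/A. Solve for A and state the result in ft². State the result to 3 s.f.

Rearranging P = F/A for A: A = F/P.
P = 10.2 kPa = 10200 Pa; F = 337 kN = 3.370×10^5 N.
A = 33.04 m²
33.04 m² × (1 ft² / 0.09290 m²) = 355.6 ft²

356 ft²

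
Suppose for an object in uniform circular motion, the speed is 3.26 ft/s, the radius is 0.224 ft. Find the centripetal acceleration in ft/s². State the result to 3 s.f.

47.4 ft/s²

a is given directly by: a = v²/r.
v = 3.26 ft/s = 0.9936 m/s; r = 0.224 ft = 0.06828 m.
a = 14.46 m/s²
14.46 m/s² × (1 ft/s² / 0.3048 m/s²) = 47.44 ft/s²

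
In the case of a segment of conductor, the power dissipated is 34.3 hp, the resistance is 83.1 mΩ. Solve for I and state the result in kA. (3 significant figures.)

Solving P = I²R for I: I = √(P/R).
P = 34.3 hp = 25578 W; R = 83.1 mΩ = 0.08310 Ω.
I = 554.8 A
554.8 A × (1 kA / 1000 A) = 0.5548 kA

0.555 kA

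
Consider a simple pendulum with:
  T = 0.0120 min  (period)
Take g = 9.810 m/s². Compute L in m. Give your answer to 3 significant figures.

Rearranging T = 2π√(L/g) for L: L = g·(T/2π)².
T = 0.0120 min = 0.7200 s; g = 9.810 m/s².
L = 0.1288 m

0.129 m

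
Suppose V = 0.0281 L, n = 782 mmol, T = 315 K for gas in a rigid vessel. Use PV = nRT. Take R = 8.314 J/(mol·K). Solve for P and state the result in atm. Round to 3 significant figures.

From the ideal-gas law: P = nRT/V.
V = 0.0281 L = 2.810×10^-5 m³; n = 782 mmol = 0.7820 mol; T = 315 K; R = 8.314 J/(mol·K).
P = 7.288×10^7 Pa  (the unit combination reduces to kg/(m·s²) = Pa)
7.288×10^7 Pa × (1 atm / 1.013×10^5 Pa) = 719.3 atm

719 atm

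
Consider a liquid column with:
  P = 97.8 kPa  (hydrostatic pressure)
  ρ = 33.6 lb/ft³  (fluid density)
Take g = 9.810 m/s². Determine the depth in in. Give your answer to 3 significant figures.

729 in

Rearranging: h = P/(ρ·g).
P = 97.8 kPa = 97800 Pa; ρ = 33.6 lb/ft³ = 538.2 kg/m³; g = 9.810 m/s².
h = 18.52 m
18.52 m × (1 in / 0.02540 m) = 729.2 in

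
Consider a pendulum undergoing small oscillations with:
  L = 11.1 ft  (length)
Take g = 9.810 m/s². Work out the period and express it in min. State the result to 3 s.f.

0.0615 min

T is given directly by: T = 2π√(L/g).
L = 11.1 ft = 3.383 m; g = 9.810 m/s².
T = 3.690 s
3.690 s × (1 min / 60.00 s) = 0.06150 min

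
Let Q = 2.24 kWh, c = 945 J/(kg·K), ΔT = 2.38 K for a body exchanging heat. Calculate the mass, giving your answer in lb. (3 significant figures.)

Solving Q = m·c·ΔT for m: m = Q/(c·ΔT).
Q = 2.24 kWh = 8.064×10^6 J; c = 945 J/(kg·K); ΔT = 2.38 K.
m = 3585 kg
3585 kg × (1 lb / 0.4536 kg) = 7905 lb

7900 lb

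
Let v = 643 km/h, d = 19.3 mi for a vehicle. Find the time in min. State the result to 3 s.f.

2.90 min

Solving v = d/t for t: t = d/v.
v = 643 km/h = 178.6 m/s; d = 19.3 mi = 31060 m.
t = 173.9 s
173.9 s × (1 min / 60.00 s) = 2.898 min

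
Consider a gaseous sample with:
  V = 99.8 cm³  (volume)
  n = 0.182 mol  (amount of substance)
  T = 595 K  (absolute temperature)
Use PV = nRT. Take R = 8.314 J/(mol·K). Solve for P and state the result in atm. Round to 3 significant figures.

89.0 atm

From the ideal-gas law: P = nRT/V.
V = 99.8 cm³ = 9.980×10^-5 m³; n = 0.182 mol; T = 595 K; R = 8.314 J/(mol·K).
P = 9.021×10^6 Pa
9.021×10^6 Pa × (1 atm / 1.013×10^5 Pa) = 89.03 atm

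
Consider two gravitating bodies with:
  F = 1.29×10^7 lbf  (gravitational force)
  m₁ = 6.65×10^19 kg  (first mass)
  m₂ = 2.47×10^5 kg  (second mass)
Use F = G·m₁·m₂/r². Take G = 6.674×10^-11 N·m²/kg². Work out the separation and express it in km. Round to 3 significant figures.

Rearranging: r = √(G·m₁m₂/F).
F = 1.29×10^7 lbf = 5.738×10^7 N; m₁ = 6.65×10^19 kg; m₂ = 2.47×10^5 kg; G = 6.674×10^-11 N·m²/kg².
r = 4371 m
4371 m × (1 km / 1000 m) = 4.371 km

4.37 km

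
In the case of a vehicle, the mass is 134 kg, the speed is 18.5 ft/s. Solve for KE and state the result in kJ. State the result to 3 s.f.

2.13 kJ

KE is given directly by: KE = ½mv².
m = 134 kg; v = 18.5 ft/s = 5.639 m/s.
KE = 2130 J
2130 J × (1 kJ / 1000 J) = 2.130 kJ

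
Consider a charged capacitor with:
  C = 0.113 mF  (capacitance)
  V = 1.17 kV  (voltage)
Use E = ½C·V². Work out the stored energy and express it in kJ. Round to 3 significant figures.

Directly: E = ½CV².
C = 0.113 mF = 1.130×10^-4 F; V = 1.17 kV = 1170 V.
E = 77.34 J
77.34 J × (1 kJ / 1000 J) = 0.07734 kJ

0.0773 kJ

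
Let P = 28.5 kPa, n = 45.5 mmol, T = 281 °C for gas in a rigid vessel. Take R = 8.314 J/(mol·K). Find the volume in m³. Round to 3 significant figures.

0.00736 m³

Rearranging: V = nRT/P.
P = 28.5 kPa = 28500 Pa; n = 45.5 mmol = 0.04550 mol; T = 281 °C = 554.1 K; R = 8.314 J/(mol·K).
V = 0.007355 m³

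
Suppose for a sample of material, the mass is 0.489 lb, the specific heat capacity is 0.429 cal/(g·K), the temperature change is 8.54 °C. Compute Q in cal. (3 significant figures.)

813 cal

Q is given directly by: Q = mcΔT.
m = 0.489 lb = 0.2218 kg; c = 0.429 cal/(g·K) = 1795 J/(kg·K); ΔT = 8.54 °C = 8.540 K.
Q = 3400 J  (the unit combination reduces to kg·m²/s² = J)
3400 J × (1 cal / 4.184 J) = 812.6 cal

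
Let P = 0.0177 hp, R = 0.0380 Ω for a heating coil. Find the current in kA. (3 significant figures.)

Rearranging P = I²R for I: I = √(P/R).
P = 0.0177 hp = 13.20 W; R = 0.0380 Ω.
I = 18.64 A
18.64 A × (1 kA / 1000 A) = 0.01864 kA

0.0186 kA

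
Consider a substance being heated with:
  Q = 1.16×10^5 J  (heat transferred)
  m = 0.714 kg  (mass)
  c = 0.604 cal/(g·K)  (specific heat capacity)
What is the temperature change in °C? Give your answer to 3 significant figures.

64.3 °C

Solving Q = m·c·ΔT for ΔT: ΔT = Q/(m·c).
Q = 1.16×10^5 J; m = 0.714 kg; c = 0.604 cal/(g·K) = 2527 J/(kg·K).
ΔT = 64.29 K
Since 1 °C = 1 K, 64.29 °C.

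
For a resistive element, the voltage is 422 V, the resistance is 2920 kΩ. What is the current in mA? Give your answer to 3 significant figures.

From Ohm's law: I = V/R.
V = 422 V; R = 2920 kΩ = 2.920×10^6 Ω.
I = 1.445×10^-4 A
1.445×10^-4 A × (1 mA / 0.001000 A) = 0.1445 mA

0.145 mA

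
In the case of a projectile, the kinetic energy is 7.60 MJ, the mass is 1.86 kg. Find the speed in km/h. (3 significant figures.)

10300 km/h

Rearranging: v = √(2·KE/m).
KE = 7.60 MJ = 7.600×10^6 J; m = 1.86 kg.
v = 2859 m/s
2859 m/s × (1 km/h / 0.2778 m/s) = 10291 km/h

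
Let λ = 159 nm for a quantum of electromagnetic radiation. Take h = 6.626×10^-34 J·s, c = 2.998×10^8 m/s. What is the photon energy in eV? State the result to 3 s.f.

7.80 eV

Directly: E = hc/λ.
λ = 159 nm = 1.590×10^-7 m; h = 6.626×10^-34 J·s; c = 2.998×10^8 m/s.
E = 1.249×10^-18 J  (the unit combination reduces to kg·m²/s² = J)
1.249×10^-18 J × (1 eV / 1.602×10^-19 J) = 7.798 eV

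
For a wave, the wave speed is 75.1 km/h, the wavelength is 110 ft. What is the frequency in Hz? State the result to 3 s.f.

0.622 Hz

Solving v = f·λ for f: f = v/λ.
v = 75.1 km/h = 20.86 m/s; λ = 110 ft = 33.53 m.
f = 0.6222 Hz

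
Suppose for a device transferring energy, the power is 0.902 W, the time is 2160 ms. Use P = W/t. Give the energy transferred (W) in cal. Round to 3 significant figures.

0.466 cal

Rearranging: W = P·t.
P = 0.902 W; t = 2160 ms = 2.160 s.
W = 1.948 J
1.948 J × (1 cal / 4.184 J) = 0.4657 cal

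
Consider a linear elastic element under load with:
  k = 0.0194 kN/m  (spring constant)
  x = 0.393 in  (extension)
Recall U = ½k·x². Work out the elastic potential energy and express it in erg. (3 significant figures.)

U is given directly by: U = ½kx².
k = 0.0194 kN/m = 19.40 N/m; x = 0.393 in = 0.009982 m.
U = 9.665×10^-4 J
9.665×10^-4 J × (1 erg / 1.000×10^-7 J) = 9665 erg

9670 erg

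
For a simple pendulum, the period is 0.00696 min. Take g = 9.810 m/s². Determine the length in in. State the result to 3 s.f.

Solving T = 2π√(L/g) for L: L = g·(T/2π)².
T = 0.00696 min = 0.4176 s; g = 9.810 m/s².
L = 0.04333 m
0.04333 m × (1 in / 0.02540 m) = 1.706 in

1.71 in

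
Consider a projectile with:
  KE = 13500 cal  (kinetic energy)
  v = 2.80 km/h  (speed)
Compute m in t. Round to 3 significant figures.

Rearranging: m = 2·KE/v².
KE = 13500 cal = 56484 J; v = 2.80 km/h = 0.7778 m/s.
m = 1.867×10^5 kg
1.867×10^5 kg × (1 t / 1000 kg) = 186.7 t

187 t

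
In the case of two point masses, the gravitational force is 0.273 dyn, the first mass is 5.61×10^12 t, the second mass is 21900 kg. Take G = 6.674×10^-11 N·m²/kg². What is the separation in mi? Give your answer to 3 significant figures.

34100 mi

Rearranging: r = √(G·m₁m₂/F).
F = 0.273 dyn = 2.730×10^-6 N; m₁ = 5.61×10^12 t = 5.610×10^15 kg; m₂ = 21900 kg; G = 6.674×10^-11 N·m²/kg².
r = 5.480×10^7 m
5.480×10^7 m × (1 mi / 1609 m) = 34054 mi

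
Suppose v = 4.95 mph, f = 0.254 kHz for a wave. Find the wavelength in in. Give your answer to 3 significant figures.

0.343 in

Rearranging v = f·λ for λ: λ = v/f.
v = 4.95 mph = 2.213 m/s; f = 0.254 kHz = 254.0 Hz.
λ = 0.008712 m
0.008712 m × (1 in / 0.02540 m) = 0.3430 in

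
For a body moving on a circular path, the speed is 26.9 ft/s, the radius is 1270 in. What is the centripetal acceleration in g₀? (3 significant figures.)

a is given directly by: a = v²/r.
v = 26.9 ft/s = 8.199 m/s; r = 1270 in = 32.26 m.
a = 2.084 m/s²
2.084 m/s² × (1 g₀ / 9.807 m/s²) = 0.2125 g₀

0.213 g₀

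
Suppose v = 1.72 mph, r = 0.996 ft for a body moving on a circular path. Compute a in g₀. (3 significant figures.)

0.199 g₀

Directly: a = v²/r.
v = 1.72 mph = 0.7689 m/s; r = 0.996 ft = 0.3036 m.
a = 1.947 m/s²
1.947 m/s² × (1 g₀ / 9.807 m/s²) = 0.1986 g₀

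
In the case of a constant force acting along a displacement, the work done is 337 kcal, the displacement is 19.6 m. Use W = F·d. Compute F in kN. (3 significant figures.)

71.9 kN

Rearranging: F = W/d.
W = 337 kcal = 1.410×10^6 J; d = 19.6 m.
F = 71939 N  (the unit combination reduces to kg·m/s² = N)
71939 N × (1 kN / 1000 N) = 71.94 kN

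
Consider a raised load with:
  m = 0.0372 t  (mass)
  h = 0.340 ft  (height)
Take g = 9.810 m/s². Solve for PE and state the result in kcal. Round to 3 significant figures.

PE is given directly by: PE = mgh.
m = 0.0372 t = 37.20 kg; h = 0.340 ft = 0.1036 m; g = 9.810 m/s².
PE = 37.82 J
37.82 J × (1 kcal / 4184 J) = 0.009039 kcal

0.00904 kcal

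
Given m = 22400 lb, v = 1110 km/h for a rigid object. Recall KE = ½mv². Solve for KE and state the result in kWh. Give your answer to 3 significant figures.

Directly: KE = ½mv².
m = 22400 lb = 10160 kg; v = 1110 km/h = 308.3 m/s.
KE = 4.830×10^8 J  (the unit combination reduces to kg·m²/s² = J)
4.830×10^8 J × (1 kWh / 3.600×10^6 J) = 134.2 kWh

134 kWh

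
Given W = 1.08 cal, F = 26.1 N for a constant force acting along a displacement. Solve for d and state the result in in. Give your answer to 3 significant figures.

6.82 in

Solving W = F·d for d: d = W/F.
W = 1.08 cal = 4.519 J; F = 26.1 N.
d = 0.1731 m
0.1731 m × (1 in / 0.02540 m) = 6.816 in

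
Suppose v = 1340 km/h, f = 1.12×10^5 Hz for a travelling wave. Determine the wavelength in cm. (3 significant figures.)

Rearranging v = f·λ for λ: λ = v/f.
v = 1340 km/h = 372.2 m/s; f = 1.12×10^5 Hz.
λ = 0.003323 m
0.003323 m × (1 cm / 0.01000 m) = 0.3323 cm

0.332 cm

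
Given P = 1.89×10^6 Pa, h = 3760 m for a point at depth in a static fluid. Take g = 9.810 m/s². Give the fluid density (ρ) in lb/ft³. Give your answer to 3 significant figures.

Rearranging P = ρ·g·h for ρ: ρ = P/(g·h).
P = 1.89×10^6 Pa; h = 3760 m; g = 9.810 m/s².
ρ = 51.24 kg/m³
51.24 kg/m³ × (1 lb/ft³ / 16.02 kg/m³) = 3.199 lb/ft³

3.20 lb/ft³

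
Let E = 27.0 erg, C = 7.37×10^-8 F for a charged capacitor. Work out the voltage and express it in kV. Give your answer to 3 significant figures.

Rearranging E = ½C·V² for V: V = √(2E/C).
E = 27.0 erg = 2.700×10^-6 J; C = 7.37×10^-8 F.
V = 8.560 V
8.560 V × (1 kV / 1000 V) = 0.008560 kV

0.00856 kV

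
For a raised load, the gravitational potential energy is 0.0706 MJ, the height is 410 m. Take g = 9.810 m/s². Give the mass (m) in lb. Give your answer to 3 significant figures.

Rearranging: m = PE/(g·h).
PE = 0.0706 MJ = 70600 J; h = 410 m; g = 9.810 m/s².
m = 17.55 kg
17.55 kg × (1 lb / 0.4536 kg) = 38.70 lb

38.7 lb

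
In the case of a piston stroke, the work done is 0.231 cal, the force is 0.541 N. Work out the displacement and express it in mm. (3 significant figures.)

Solving W = F·d for d: d = W/F.
W = 0.231 cal = 0.9665 J; F = 0.541 N.
d = 1.787 m
1.787 m × (1 mm / 0.001000 m) = 1787 mm

1790 mm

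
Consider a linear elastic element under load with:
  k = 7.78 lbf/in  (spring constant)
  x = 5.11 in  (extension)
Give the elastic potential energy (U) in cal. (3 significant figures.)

Directly: U = ½kx².
k = 7.78 lbf/in = 1362 N/m; x = 5.11 in = 0.1298 m.
U = 11.48 J
11.48 J × (1 cal / 4.184 J) = 2.743 cal

2.74 cal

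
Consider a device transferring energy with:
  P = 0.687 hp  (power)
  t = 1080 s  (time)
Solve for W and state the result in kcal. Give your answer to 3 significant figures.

132 kcal

Rearranging: W = P·t.
P = 0.687 hp = 512.3 W; t = 1080 s.
W = 5.533×10^5 J  (the unit combination reduces to kg·m²/s² = J)
5.533×10^5 J × (1 kcal / 4184 J) = 132.2 kcal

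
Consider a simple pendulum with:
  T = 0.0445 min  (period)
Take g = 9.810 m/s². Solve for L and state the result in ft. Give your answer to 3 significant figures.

5.81 ft

Solving T = 2π√(L/g) for L: L = g·(T/2π)².
T = 0.0445 min = 2.670 s; g = 9.810 m/s².
L = 1.771 m
1.771 m × (1 ft / 0.3048 m) = 5.812 ft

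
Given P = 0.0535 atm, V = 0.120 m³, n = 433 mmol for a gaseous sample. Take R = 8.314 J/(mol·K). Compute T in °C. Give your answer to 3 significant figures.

Rearranging PV = nRT for T: T = PV/(nR).
P = 0.0535 atm = 5421 Pa; V = 0.120 m³; n = 433 mmol = 0.4330 mol; R = 8.314 J/(mol·K).
T = 180.7 K
180.7 K − 273.15 = -92.45 °C

-92.5 °C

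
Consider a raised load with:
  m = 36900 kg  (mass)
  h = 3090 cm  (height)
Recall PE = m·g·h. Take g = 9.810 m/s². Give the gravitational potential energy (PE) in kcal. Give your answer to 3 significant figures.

2670 kcal

Directly: PE = mgh.
m = 36900 kg; h = 3090 cm = 30.90 m; g = 9.810 m/s².
PE = 1.119×10^7 J  (the unit combination reduces to kg·m²/s² = J)
1.119×10^7 J × (1 kcal / 4184 J) = 2673 kcal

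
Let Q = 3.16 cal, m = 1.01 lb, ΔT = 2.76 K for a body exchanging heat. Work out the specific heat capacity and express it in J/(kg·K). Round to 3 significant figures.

10.5 J/(kg·K)

Rearranging: c = Q/(m·ΔT).
Q = 3.16 cal = 13.22 J; m = 1.01 lb = 0.4581 kg; ΔT = 2.76 K.
c = 10.46 J/(kg·K)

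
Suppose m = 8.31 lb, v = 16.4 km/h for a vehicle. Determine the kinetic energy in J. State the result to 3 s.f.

KE is given directly by: KE = ½mv².
m = 8.31 lb = 3.769 kg; v = 16.4 km/h = 4.556 m/s.
KE = 39.11 J

39.1 J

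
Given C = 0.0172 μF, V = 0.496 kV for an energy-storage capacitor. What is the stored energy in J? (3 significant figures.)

Directly: E = ½CV².
C = 0.0172 μF = 1.720×10^-8 F; V = 0.496 kV = 496.0 V.
E = 0.002116 J  (the unit combination reduces to kg·m²/s² = J)

0.00212 J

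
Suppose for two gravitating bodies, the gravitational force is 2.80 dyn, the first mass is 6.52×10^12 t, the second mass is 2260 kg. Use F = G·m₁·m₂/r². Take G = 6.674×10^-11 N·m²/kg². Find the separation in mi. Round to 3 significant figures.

Rearranging F = G·m₁·m₂/r² for r: r = √(G·m₁m₂/F).
F = 2.80 dyn = 2.800×10^-5 N; m₁ = 6.52×10^12 t = 6.520×10^15 kg; m₂ = 2260 kg; G = 6.674×10^-11 N·m²/kg².
r = 5.926×10^6 m
5.926×10^6 m × (1 mi / 1609 m) = 3683 mi

3680 mi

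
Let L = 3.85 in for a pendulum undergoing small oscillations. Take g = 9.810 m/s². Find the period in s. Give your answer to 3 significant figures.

Directly: T = 2π√(L/g).
L = 3.85 in = 0.09779 m; g = 9.810 m/s².
T = 0.6273 s

0.627 s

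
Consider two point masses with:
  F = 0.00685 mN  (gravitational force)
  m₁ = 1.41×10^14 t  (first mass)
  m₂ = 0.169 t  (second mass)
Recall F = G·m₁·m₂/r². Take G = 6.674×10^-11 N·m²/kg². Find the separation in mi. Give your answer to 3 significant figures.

From Newton's law of gravitation: r = √(G·m₁m₂/F).
F = 0.00685 mN = 6.850×10^-6 N; m₁ = 1.41×10^14 t = 1.410×10^17 kg; m₂ = 0.169 t = 169.0 kg; G = 6.674×10^-11 N·m²/kg².
r = 1.524×10^7 m
1.524×10^7 m × (1 mi / 1609 m) = 9468 mi

9470 mi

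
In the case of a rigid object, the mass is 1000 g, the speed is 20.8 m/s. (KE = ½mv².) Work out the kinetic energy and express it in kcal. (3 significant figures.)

0.0517 kcal

Directly: KE = ½mv².
m = 1000 g = 1.000 kg; v = 20.8 m/s.
KE = 216.3 J
216.3 J × (1 kcal / 4184 J) = 0.05170 kcal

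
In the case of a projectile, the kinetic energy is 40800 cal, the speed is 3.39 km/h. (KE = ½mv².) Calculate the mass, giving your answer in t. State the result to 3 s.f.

385 t

Rearranging KE = ½mv² for m: m = 2·KE/v².
KE = 40800 cal = 1.707×10^5 J; v = 3.39 km/h = 0.9417 m/s.
m = 3.850×10^5 kg
3.850×10^5 kg × (1 t / 1000 kg) = 385.0 t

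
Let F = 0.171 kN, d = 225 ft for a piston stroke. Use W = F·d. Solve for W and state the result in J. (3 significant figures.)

11700 J

W is given directly by: W = F·d.
F = 0.171 kN = 171.0 N; d = 225 ft = 68.58 m.
W = 11727 J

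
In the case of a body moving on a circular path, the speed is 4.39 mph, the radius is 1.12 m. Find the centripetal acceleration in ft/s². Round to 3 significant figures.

a is given directly by: a = v²/r.
v = 4.39 mph = 1.963 m/s; r = 1.12 m.
a = 3.439 m/s²
3.439 m/s² × (1 ft/s² / 0.3048 m/s²) = 11.28 ft/s²

11.3 ft/s²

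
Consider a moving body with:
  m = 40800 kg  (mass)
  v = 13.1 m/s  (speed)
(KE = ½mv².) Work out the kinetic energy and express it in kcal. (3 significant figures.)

Directly: KE = ½mv².
m = 40800 kg; v = 13.1 m/s.
KE = 3.501×10^6 J
3.501×10^6 J × (1 kcal / 4184 J) = 836.7 kcal

837 kcal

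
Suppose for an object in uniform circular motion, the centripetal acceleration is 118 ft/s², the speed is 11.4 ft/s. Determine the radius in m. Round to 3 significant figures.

Rearranging: r = v²/a.
a = 118 ft/s² = 35.97 m/s²; v = 11.4 ft/s = 3.475 m/s.
r = 0.3357 m

0.336 m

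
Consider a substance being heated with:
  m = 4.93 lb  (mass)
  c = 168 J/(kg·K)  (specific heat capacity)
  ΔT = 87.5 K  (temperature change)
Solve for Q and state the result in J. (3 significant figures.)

32900 J

Directly: Q = mcΔT.
m = 4.93 lb = 2.236 kg; c = 168 J/(kg·K); ΔT = 87.5 K.
Q = 32872 J  (the unit combination reduces to kg·m²/s² = J)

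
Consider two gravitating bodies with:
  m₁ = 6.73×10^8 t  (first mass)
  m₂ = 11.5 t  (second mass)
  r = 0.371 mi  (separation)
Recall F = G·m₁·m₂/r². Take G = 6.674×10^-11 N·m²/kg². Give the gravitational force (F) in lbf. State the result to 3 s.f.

0.326 lbf

From Newton's law of gravitation: F = Gm₁m₂/r².
m₁ = 6.73×10^8 t = 6.730×10^11 kg; m₂ = 11.5 t = 11500 kg; r = 0.371 mi = 597.1 m; G = 6.674×10^-11 N·m²/kg².
F = 1.449 N
1.449 N × (1 lbf / 4.448 N) = 0.3257 lbf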